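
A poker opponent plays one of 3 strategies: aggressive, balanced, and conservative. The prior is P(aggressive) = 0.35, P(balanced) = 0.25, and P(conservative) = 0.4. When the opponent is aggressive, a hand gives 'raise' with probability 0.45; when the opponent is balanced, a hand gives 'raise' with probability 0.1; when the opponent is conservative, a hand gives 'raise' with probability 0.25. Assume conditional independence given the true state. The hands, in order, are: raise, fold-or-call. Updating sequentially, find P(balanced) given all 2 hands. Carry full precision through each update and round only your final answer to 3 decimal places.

After 'raise': normaliser = 0.45·0.3500 + 0.1·0.2500 + 0.25·0.4000; P(aggressive) ≈ 0.5575, P(balanced) ≈ 0.0885, P(conservative) ≈ 0.3540
After 'fold-or-call': normaliser = 0.55·0.5575 + 0.9·0.0885 + 0.75·0.3540; P(aggressive) ≈ 0.4705, P(balanced) ≈ 0.1222, P(conservative) ≈ 0.4073

0.122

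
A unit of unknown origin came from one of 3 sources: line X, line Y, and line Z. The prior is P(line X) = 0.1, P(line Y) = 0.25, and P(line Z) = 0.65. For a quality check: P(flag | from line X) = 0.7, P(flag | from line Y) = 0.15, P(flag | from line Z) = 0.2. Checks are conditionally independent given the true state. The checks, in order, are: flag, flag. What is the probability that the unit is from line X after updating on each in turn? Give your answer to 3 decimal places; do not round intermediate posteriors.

Apply Bayes' rule sequentially, carrying P(line X) forward.
After 'flag': normaliser = 0.7·0.1000 + 0.15·0.2500 + 0.2·0.6500; P(line X) ≈ 0.2947, P(line Y) ≈ 0.1579, P(line Z) ≈ 0.5474
After 'flag': normaliser = 0.7·0.2947 + 0.15·0.1579 + 0.2·0.5474; P(line X) ≈ 0.6078, P(line Y) ≈ 0.0698, P(line Z) ≈ 0.3225

0.608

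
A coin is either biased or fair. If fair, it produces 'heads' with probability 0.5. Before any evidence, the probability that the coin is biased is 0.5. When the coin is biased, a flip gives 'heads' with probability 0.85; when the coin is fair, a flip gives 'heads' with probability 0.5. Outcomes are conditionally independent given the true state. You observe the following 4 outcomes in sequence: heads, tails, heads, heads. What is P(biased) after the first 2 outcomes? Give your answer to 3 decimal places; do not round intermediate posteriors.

Apply Bayes' rule sequentially, carrying P(biased) forward.
After 'heads': P(biased) = 0.85·0.5000 / (0.85·0.5000 + 0.5·0.5000) ≈ 0.6296
After 'tails': P(biased) = 0.15·0.6296 / (0.15·0.6296 + 0.5·0.3704) ≈ 0.3377

0.338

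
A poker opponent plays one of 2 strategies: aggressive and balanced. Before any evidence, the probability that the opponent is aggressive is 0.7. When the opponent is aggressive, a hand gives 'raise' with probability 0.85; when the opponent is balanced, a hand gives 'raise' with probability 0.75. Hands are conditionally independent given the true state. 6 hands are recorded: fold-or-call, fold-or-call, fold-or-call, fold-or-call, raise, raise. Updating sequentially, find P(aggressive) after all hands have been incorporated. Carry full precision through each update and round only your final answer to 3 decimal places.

0.280

After 'fold-or-call': P(aggressive) = 0.15·0.7000 / (0.15·0.7000 + 0.25·0.3000) ≈ 0.5833
After 'fold-or-call': P(aggressive) = 0.15·0.5833 / (0.15·0.5833 + 0.25·0.4167) ≈ 0.4565
After 'fold-or-call': P(aggressive) = 0.15·0.4565 / (0.15·0.4565 + 0.25·0.5435) ≈ 0.3351
After 'fold-or-call': P(aggressive) = 0.15·0.3351 / (0.15·0.3351 + 0.25·0.6649) ≈ 0.2322
After 'raise': P(aggressive) = 0.85·0.2322 / (0.85·0.2322 + 0.75·0.7678) ≈ 0.2552
After 'raise': P(aggressive) = 0.85·0.2552 / (0.85·0.2552 + 0.75·0.7448) ≈ 0.2798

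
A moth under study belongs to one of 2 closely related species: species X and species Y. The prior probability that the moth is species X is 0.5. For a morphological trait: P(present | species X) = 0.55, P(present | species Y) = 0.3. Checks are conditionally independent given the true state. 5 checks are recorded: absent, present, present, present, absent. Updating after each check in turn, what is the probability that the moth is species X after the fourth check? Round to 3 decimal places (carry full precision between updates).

Apply Bayes' rule sequentially, carrying P(species X) forward.
After 'absent': P(species X) = 0.45·0.5000 / (0.45·0.5000 + 0.7·0.5000) ≈ 0.3913
After 'present': P(species X) = 0.55·0.3913 / (0.55·0.3913 + 0.3·0.6087) ≈ 0.5410
After 'present': P(species X) = 0.55·0.5410 / (0.55·0.5410 + 0.3·0.4590) ≈ 0.6836
After 'present': P(species X) = 0.55·0.6836 / (0.55·0.6836 + 0.3·0.3164) ≈ 0.7984

0.798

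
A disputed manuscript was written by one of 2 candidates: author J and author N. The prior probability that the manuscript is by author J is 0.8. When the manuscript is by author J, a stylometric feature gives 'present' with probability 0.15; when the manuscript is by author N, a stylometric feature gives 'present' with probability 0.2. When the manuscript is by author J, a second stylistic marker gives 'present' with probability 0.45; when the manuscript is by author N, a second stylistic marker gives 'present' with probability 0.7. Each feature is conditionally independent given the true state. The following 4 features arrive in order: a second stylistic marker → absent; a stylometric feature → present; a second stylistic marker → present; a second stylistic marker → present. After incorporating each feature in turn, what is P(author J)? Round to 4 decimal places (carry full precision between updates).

0.6945

After a second stylistic marker='absent': P(author J) = 0.55·0.8000 / (0.55·0.8000 + 0.3·0.2000) ≈ 0.8800
After a stylometric feature='present': P(author J) = 0.15·0.8800 / (0.15·0.8800 + 0.2·0.1200) ≈ 0.8462
After a second stylistic marker='present': P(author J) = 0.45·0.8462 / (0.45·0.8462 + 0.7·0.1538) ≈ 0.7795
After a second stylistic marker='present': P(author J) = 0.45·0.7795 / (0.45·0.7795 + 0.7·0.2205) ≈ 0.6945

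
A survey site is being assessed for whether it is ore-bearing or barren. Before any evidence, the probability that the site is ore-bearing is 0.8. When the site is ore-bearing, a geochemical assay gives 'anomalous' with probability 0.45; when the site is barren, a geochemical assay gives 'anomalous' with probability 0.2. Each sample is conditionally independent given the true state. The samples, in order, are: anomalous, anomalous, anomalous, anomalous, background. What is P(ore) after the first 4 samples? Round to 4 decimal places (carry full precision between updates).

0.9903

After 'anomalous': P(ore) = 0.45·0.8000 / (0.45·0.8000 + 0.2·0.2000) ≈ 0.9000
After 'anomalous': P(ore) = 0.45·0.9000 / (0.45·0.9000 + 0.2·0.1000) ≈ 0.9529
After 'anomalous': P(ore) = 0.45·0.9529 / (0.45·0.9529 + 0.2·0.0471) ≈ 0.9785
After 'anomalous': P(ore) = 0.45·0.9785 / (0.45·0.9785 + 0.2·0.0215) ≈ 0.9903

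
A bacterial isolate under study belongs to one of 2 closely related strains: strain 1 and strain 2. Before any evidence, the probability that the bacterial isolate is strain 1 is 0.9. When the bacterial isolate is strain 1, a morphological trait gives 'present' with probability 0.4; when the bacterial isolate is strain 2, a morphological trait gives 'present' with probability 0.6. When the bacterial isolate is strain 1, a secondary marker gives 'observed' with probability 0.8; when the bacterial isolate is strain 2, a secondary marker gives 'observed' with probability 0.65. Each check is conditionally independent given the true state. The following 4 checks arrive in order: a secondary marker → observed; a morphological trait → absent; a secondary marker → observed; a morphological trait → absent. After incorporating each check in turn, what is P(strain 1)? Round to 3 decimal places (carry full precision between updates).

Each posterior becomes the prior for the next update.
After a secondary marker='observed': P(strain 1) = 0.8·0.9000 / (0.8·0.9000 + 0.65·0.1000) ≈ 0.9172
After a morphological trait='absent': P(strain 1) = 0.6·0.9172 / (0.6·0.9172 + 0.4·0.0828) ≈ 0.9432
After a secondary marker='observed': P(strain 1) = 0.8·0.9432 / (0.8·0.9432 + 0.65·0.0568) ≈ 0.9534
After a morphological trait='absent': P(strain 1) = 0.6·0.9534 / (0.6·0.9534 + 0.4·0.0466) ≈ 0.9684

0.968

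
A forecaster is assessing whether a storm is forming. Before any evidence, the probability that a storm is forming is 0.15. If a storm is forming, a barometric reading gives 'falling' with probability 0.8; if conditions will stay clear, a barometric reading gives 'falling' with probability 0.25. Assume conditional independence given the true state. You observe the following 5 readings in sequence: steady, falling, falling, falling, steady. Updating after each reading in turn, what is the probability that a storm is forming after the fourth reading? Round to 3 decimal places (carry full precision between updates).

0.607

After 'steady': P(storm) = 0.2·0.1500 / (0.2·0.1500 + 0.75·0.8500) ≈ 0.0449
After 'falling': P(storm) = 0.8·0.0449 / (0.8·0.0449 + 0.25·0.9551) ≈ 0.1309
After 'falling': P(storm) = 0.8·0.1309 / (0.8·0.1309 + 0.25·0.8691) ≈ 0.3252
After 'falling': P(storm) = 0.8·0.3252 / (0.8·0.3252 + 0.25·0.6748) ≈ 0.6066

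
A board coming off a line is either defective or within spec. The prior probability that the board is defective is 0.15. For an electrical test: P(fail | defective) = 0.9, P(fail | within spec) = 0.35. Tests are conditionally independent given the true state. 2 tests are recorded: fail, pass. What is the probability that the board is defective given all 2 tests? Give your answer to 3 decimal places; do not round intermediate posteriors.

After 'fail': P(defective) = 0.9·0.1500 / (0.9·0.1500 + 0.35·0.8500) ≈ 0.3121
After 'pass': P(defective) = 0.1·0.3121 / (0.1·0.3121 + 0.65·0.6879) ≈ 0.0653

0.065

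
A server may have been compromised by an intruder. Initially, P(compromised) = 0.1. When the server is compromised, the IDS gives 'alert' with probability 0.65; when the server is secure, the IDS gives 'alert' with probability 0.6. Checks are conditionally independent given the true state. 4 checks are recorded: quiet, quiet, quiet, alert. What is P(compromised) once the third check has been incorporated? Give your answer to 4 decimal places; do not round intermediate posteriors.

0.0693

After 'quiet': P(compromised) = 0.35·0.1000 / (0.35·0.1000 + 0.4·0.9000) ≈ 0.0886
After 'quiet': P(compromised) = 0.35·0.0886 / (0.35·0.0886 + 0.4·0.9114) ≈ 0.0784
After 'quiet': P(compromised) = 0.35·0.0784 / (0.35·0.0784 + 0.4·0.9216) ≈ 0.0693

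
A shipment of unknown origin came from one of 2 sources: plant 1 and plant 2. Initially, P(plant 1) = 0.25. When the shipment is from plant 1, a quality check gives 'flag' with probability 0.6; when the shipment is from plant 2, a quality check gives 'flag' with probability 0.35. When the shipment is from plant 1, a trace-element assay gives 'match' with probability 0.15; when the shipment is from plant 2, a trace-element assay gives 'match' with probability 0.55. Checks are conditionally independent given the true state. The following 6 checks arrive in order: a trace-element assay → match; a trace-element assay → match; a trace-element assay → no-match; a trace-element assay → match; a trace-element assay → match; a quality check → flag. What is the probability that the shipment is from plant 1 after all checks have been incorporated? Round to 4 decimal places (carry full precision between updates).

After a trace-element assay='match': P(plant 1) = 0.15·0.2500 / (0.15·0.2500 + 0.55·0.7500) ≈ 0.0833
After a trace-element assay='match': P(plant 1) = 0.15·0.0833 / (0.15·0.0833 + 0.55·0.9167) ≈ 0.0242
After a trace-element assay='no-match': P(plant 1) = 0.85·0.0242 / (0.85·0.0242 + 0.45·0.9758) ≈ 0.0447
After a trace-element assay='match': P(plant 1) = 0.15·0.0447 / (0.15·0.0447 + 0.55·0.9553) ≈ 0.0126
After a trace-element assay='match': P(plant 1) = 0.15·0.0126 / (0.15·0.0126 + 0.55·0.9874) ≈ 0.0035
After a quality check='flag': P(plant 1) = 0.6·0.0035 / (0.6·0.0035 + 0.35·0.9965) ≈ 0.0059

0.0059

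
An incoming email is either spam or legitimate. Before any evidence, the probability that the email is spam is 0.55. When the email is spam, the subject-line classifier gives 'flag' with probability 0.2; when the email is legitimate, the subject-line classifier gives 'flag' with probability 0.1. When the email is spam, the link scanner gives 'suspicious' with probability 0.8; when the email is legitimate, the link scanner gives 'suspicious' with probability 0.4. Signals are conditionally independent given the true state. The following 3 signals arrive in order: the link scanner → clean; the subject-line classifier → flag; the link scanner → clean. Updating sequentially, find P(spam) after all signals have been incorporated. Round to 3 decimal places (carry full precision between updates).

After the link scanner='clean': P(spam) = 0.2·0.5500 / (0.2·0.5500 + 0.6·0.4500) ≈ 0.2895
After the subject-line classifier='flag': P(spam) = 0.2·0.2895 / (0.2·0.2895 + 0.1·0.7105) ≈ 0.4490
After the link scanner='clean': P(spam) = 0.2·0.4490 / (0.2·0.4490 + 0.6·0.5510) ≈ 0.2136

0.214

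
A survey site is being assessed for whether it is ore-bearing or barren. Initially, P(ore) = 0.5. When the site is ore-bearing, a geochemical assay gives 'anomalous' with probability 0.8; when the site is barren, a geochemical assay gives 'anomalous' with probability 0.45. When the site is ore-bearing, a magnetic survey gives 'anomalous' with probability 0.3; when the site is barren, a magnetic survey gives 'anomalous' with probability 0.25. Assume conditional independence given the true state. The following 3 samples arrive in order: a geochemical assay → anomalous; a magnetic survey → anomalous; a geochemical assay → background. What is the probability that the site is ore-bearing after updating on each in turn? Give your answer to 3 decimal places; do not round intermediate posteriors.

After a geochemical assay='anomalous': P(ore) = 0.8·0.5000 / (0.8·0.5000 + 0.45·0.5000) ≈ 0.6400
After a magnetic survey='anomalous': P(ore) = 0.3·0.6400 / (0.3·0.6400 + 0.25·0.3600) ≈ 0.6809
After a geochemical assay='background': P(ore) = 0.2·0.6809 / (0.2·0.6809 + 0.55·0.3191) ≈ 0.4369

0.437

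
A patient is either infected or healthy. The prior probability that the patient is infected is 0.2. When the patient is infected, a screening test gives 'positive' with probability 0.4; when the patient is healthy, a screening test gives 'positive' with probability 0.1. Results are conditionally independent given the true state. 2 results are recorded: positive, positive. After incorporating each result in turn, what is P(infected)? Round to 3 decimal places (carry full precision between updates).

After 'positive': P(infected) = 0.4·0.2000 / (0.4·0.2000 + 0.1·0.8000) ≈ 0.5000
After 'positive': P(infected) = 0.4·0.5000 / (0.4·0.5000 + 0.1·0.5000) ≈ 0.8000

0.800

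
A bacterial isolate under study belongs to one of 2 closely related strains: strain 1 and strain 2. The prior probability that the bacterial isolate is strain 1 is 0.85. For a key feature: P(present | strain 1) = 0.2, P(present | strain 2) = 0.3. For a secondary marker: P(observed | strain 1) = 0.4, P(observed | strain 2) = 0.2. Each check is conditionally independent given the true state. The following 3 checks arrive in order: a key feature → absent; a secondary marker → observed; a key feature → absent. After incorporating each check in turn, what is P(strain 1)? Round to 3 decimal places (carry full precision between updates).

0.937

After a key feature='absent': P(strain 1) = 0.8·0.8500 / (0.8·0.8500 + 0.7·0.1500) ≈ 0.8662
After a secondary marker='observed': P(strain 1) = 0.4·0.8662 / (0.4·0.8662 + 0.2·0.1338) ≈ 0.9283
After a key feature='absent': P(strain 1) = 0.8·0.9283 / (0.8·0.9283 + 0.7·0.0717) ≈ 0.9367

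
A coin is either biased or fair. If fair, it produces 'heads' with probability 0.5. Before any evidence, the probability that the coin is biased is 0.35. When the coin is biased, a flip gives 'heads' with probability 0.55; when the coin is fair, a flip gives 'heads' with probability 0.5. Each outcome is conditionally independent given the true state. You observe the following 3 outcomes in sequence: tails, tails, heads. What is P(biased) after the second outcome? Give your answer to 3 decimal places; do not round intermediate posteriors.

After 'tails': P(biased) = 0.45·0.3500 / (0.45·0.3500 + 0.5·0.6500) ≈ 0.3264
After 'tails': P(biased) = 0.45·0.3264 / (0.45·0.3264 + 0.5·0.6736) ≈ 0.3037

0.304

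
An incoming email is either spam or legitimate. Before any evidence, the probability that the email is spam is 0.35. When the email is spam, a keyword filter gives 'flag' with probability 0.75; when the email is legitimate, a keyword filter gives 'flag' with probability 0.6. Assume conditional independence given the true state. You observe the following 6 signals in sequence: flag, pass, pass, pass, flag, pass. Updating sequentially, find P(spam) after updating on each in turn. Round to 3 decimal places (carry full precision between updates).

Apply Bayes' rule sequentially, carrying P(spam) forward.
After 'flag': P(spam) = 0.75·0.3500 / (0.75·0.3500 + 0.6·0.6500) ≈ 0.4023
After 'pass': P(spam) = 0.25·0.4023 / (0.25·0.4023 + 0.4·0.5977) ≈ 0.2961
After 'pass': P(spam) = 0.25·0.2961 / (0.25·0.2961 + 0.4·0.7039) ≈ 0.2082
After 'pass': P(spam) = 0.25·0.2082 / (0.25·0.2082 + 0.4·0.7918) ≈ 0.1411
After 'flag': P(spam) = 0.75·0.1411 / (0.75·0.1411 + 0.6·0.8589) ≈ 0.1704
After 'pass': P(spam) = 0.25·0.1704 / (0.25·0.1704 + 0.4·0.8296) ≈ 0.1138

0.114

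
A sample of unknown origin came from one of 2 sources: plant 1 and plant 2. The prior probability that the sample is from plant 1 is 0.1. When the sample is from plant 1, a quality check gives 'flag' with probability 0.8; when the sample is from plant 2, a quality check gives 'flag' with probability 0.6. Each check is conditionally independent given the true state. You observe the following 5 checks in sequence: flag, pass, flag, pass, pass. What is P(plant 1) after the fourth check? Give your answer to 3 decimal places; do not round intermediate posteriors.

0.047

Each posterior becomes the prior for the next update.
After 'flag': P(plant 1) = 0.8·0.1000 / (0.8·0.1000 + 0.6·0.9000) ≈ 0.1290
After 'pass': P(plant 1) = 0.2·0.1290 / (0.2·0.1290 + 0.4·0.8710) ≈ 0.0690
After 'flag': P(plant 1) = 0.8·0.0690 / (0.8·0.0690 + 0.6·0.9310) ≈ 0.0899
After 'pass': P(plant 1) = 0.2·0.0899 / (0.2·0.0899 + 0.4·0.9101) ≈ 0.0471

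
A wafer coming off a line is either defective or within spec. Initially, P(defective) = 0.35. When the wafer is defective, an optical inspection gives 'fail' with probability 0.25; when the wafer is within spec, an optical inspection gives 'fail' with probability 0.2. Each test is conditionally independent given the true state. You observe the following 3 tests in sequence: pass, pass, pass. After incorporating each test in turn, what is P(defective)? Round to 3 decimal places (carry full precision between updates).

0.307

After 'pass': P(defective) = 0.75·0.3500 / (0.75·0.3500 + 0.8·0.6500) ≈ 0.3355
After 'pass': P(defective) = 0.75·0.3355 / (0.75·0.3355 + 0.8·0.6645) ≈ 0.3212
After 'pass': P(defective) = 0.75·0.3212 / (0.75·0.3212 + 0.8·0.6788) ≈ 0.3073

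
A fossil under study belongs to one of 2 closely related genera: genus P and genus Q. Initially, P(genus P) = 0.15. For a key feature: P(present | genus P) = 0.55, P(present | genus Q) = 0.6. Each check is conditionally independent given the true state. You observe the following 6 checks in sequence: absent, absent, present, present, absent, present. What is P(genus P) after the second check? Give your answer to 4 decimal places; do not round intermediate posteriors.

0.1826

After 'absent': P(genus P) = 0.45·0.1500 / (0.45·0.1500 + 0.4·0.8500) ≈ 0.1656
After 'absent': P(genus P) = 0.45·0.1656 / (0.45·0.1656 + 0.4·0.8344) ≈ 0.1826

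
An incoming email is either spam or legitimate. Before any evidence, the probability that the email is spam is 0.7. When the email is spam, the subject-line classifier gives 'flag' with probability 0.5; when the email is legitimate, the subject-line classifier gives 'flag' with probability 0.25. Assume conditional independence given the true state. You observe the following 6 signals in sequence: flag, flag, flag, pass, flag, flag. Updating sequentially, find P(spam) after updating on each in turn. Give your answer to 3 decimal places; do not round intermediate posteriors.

0.980

Apply Bayes' rule sequentially, carrying P(spam) forward.
After 'flag': P(spam) = 0.5·0.7000 / (0.5·0.7000 + 0.25·0.3000) ≈ 0.8235
After 'flag': P(spam) = 0.5·0.8235 / (0.5·0.8235 + 0.25·0.1765) ≈ 0.9032
After 'flag': P(spam) = 0.5·0.9032 / (0.5·0.9032 + 0.25·0.0968) ≈ 0.9492
After 'pass': P(spam) = 0.5·0.9492 / (0.5·0.9492 + 0.75·0.0508) ≈ 0.9256
After 'flag': P(spam) = 0.5·0.9256 / (0.5·0.9256 + 0.25·0.0744) ≈ 0.9614
After 'flag': P(spam) = 0.5·0.9614 / (0.5·0.9614 + 0.25·0.0386) ≈ 0.9803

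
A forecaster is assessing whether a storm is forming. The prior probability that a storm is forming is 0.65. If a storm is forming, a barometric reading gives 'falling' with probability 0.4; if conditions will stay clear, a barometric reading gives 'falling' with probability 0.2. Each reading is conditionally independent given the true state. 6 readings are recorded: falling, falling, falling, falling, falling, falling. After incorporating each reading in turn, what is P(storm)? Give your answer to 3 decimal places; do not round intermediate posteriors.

Each posterior becomes the prior for the next update.
After 'falling': P(storm) = 0.4·0.6500 / (0.4·0.6500 + 0.2·0.3500) ≈ 0.7879
After 'falling': P(storm) = 0.4·0.7879 / (0.4·0.7879 + 0.2·0.2121) ≈ 0.8814
After 'falling': P(storm) = 0.4·0.8814 / (0.4·0.8814 + 0.2·0.1186) ≈ 0.9369
After 'falling': P(storm) = 0.4·0.9369 / (0.4·0.9369 + 0.2·0.0631) ≈ 0.9674
After 'falling': P(storm) = 0.4·0.9674 / (0.4·0.9674 + 0.2·0.0326) ≈ 0.9835
After 'falling': P(storm) = 0.4·0.9835 / (0.4·0.9835 + 0.2·0.0165) ≈ 0.9917

0.992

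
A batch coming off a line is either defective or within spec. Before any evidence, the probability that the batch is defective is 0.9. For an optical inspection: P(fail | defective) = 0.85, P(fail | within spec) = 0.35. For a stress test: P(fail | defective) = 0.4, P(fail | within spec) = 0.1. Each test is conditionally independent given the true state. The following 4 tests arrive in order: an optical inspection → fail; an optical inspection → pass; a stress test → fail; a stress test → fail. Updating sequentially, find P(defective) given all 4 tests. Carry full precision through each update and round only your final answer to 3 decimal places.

After an optical inspection='fail': P(defective) = 0.85·0.9000 / (0.85·0.9000 + 0.35·0.1000) ≈ 0.9563
After an optical inspection='pass': P(defective) = 0.15·0.9563 / (0.15·0.9563 + 0.65·0.0437) ≈ 0.8345
After a stress test='fail': P(defective) = 0.4·0.8345 / (0.4·0.8345 + 0.1·0.1655) ≈ 0.9528
After a stress test='fail': P(defective) = 0.4·0.9528 / (0.4·0.9528 + 0.1·0.0472) ≈ 0.9878

0.988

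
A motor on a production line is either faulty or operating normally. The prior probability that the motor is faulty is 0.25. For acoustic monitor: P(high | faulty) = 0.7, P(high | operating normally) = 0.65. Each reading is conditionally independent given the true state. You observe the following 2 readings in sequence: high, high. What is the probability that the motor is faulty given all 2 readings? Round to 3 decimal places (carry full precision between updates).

Apply Bayes' rule sequentially, carrying P(faulty) forward.
After 'high': P(faulty) = 0.7·0.2500 / (0.7·0.2500 + 0.65·0.7500) ≈ 0.2642
After 'high': P(faulty) = 0.7·0.2642 / (0.7·0.2642 + 0.65·0.7358) ≈ 0.2788

0.279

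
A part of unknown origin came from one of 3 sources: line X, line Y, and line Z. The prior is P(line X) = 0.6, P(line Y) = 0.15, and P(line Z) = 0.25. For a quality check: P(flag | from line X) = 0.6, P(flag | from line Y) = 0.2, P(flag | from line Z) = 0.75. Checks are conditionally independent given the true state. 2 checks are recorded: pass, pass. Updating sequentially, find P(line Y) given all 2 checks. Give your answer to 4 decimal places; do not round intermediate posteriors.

0.4624

After 'pass': normaliser = 0.4·0.6000 + 0.8·0.1500 + 0.25·0.2500; P(line X) ≈ 0.5680, P(line Y) ≈ 0.2840, P(line Z) ≈ 0.1479
After 'pass': normaliser = 0.4·0.5680 + 0.8·0.2840 + 0.25·0.1479; P(line X) ≈ 0.4624, P(line Y) ≈ 0.4624, P(line Z) ≈ 0.0753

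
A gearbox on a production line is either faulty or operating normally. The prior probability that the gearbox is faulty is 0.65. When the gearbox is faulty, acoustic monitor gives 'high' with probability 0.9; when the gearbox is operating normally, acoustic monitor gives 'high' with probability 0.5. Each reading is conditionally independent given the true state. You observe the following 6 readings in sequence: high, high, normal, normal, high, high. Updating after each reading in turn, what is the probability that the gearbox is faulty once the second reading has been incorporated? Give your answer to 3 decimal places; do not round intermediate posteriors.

0.857

After 'high': P(faulty) = 0.9·0.6500 / (0.9·0.6500 + 0.5·0.3500) ≈ 0.7697
After 'high': P(faulty) = 0.9·0.7697 / (0.9·0.7697 + 0.5·0.2303) ≈ 0.8575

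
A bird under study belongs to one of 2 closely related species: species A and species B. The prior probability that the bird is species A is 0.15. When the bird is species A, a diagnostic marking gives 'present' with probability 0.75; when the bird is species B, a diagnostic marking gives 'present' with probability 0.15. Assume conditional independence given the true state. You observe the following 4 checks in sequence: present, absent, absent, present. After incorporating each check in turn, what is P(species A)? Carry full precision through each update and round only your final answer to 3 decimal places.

0.276

After 'present': P(species A) = 0.75·0.1500 / (0.75·0.1500 + 0.15·0.8500) ≈ 0.4688
After 'absent': P(species A) = 0.25·0.4688 / (0.25·0.4688 + 0.85·0.5312) ≈ 0.2060
After 'absent': P(species A) = 0.25·0.2060 / (0.25·0.2060 + 0.85·0.7940) ≈ 0.0709
After 'present': P(species A) = 0.75·0.0709 / (0.75·0.0709 + 0.15·0.9291) ≈ 0.2762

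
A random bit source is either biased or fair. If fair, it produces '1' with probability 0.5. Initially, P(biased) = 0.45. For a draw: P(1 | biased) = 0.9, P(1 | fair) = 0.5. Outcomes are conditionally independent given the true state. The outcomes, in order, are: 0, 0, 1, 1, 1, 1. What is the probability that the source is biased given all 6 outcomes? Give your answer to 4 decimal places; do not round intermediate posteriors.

After '0': P(biased) = 0.1·0.4500 / (0.1·0.4500 + 0.5·0.5500) ≈ 0.1406
After '0': P(biased) = 0.1·0.1406 / (0.1·0.1406 + 0.5·0.8594) ≈ 0.0317
After '1': P(biased) = 0.9·0.0317 / (0.9·0.0317 + 0.5·0.9683) ≈ 0.0556
After '1': P(biased) = 0.9·0.0556 / (0.9·0.0556 + 0.5·0.9444) ≈ 0.0959
After '1': P(biased) = 0.9·0.0959 / (0.9·0.0959 + 0.5·0.9041) ≈ 0.1603
After '1': P(biased) = 0.9·0.1603 / (0.9·0.1603 + 0.5·0.8397) ≈ 0.2557

0.2557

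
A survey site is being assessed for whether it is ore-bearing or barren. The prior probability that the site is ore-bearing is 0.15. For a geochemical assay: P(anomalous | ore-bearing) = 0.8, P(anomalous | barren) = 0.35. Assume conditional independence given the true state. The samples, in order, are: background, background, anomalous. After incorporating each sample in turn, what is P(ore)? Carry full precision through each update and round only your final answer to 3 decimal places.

0.037

After 'background': P(ore) = 0.2·0.1500 / (0.2·0.1500 + 0.65·0.8500) ≈ 0.0515
After 'background': P(ore) = 0.2·0.0515 / (0.2·0.0515 + 0.65·0.9485) ≈ 0.0164
After 'anomalous': P(ore) = 0.8·0.0164 / (0.8·0.0164 + 0.35·0.9836) ≈ 0.0368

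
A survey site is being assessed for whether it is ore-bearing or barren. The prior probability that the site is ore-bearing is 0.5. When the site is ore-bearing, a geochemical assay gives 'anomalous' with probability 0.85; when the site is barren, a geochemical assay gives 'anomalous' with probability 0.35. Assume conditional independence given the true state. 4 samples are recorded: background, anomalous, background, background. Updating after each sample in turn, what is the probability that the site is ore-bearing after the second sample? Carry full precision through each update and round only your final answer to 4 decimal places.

0.3592

Each posterior becomes the prior for the next update.
After 'background': P(ore) = 0.15·0.5000 / (0.15·0.5000 + 0.65·0.5000) ≈ 0.1875
After 'anomalous': P(ore) = 0.85·0.1875 / (0.85·0.1875 + 0.35·0.8125) ≈ 0.3592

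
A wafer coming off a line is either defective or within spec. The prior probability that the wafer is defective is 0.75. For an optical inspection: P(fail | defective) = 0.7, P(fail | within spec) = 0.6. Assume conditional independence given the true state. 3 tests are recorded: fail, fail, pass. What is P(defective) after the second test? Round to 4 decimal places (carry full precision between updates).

After 'fail': P(defective) = 0.7·0.7500 / (0.7·0.7500 + 0.6·0.2500) ≈ 0.7778
After 'fail': P(defective) = 0.7·0.7778 / (0.7·0.7778 + 0.6·0.2222) ≈ 0.8033

0.8033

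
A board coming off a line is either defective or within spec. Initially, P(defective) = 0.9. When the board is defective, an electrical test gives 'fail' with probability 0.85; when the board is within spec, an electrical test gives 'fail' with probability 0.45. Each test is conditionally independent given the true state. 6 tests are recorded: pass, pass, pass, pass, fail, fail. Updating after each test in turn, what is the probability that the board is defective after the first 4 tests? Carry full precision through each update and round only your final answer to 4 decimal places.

0.0474

After 'pass': P(defective) = 0.15·0.9000 / (0.15·0.9000 + 0.55·0.1000) ≈ 0.7105
After 'pass': P(defective) = 0.15·0.7105 / (0.15·0.7105 + 0.55·0.2895) ≈ 0.4010
After 'pass': P(defective) = 0.15·0.4010 / (0.15·0.4010 + 0.55·0.5990) ≈ 0.1544
After 'pass': P(defective) = 0.15·0.1544 / (0.15·0.1544 + 0.55·0.8456) ≈ 0.0474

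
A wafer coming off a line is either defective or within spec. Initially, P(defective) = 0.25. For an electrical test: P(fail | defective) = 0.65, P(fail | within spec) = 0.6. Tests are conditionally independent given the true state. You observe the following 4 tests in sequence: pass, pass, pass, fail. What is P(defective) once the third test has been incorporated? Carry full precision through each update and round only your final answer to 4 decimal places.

0.1825

Each posterior becomes the prior for the next update.
After 'pass': P(defective) = 0.35·0.2500 / (0.35·0.2500 + 0.4·0.7500) ≈ 0.2258
After 'pass': P(defective) = 0.35·0.2258 / (0.35·0.2258 + 0.4·0.7742) ≈ 0.2033
After 'pass': P(defective) = 0.35·0.2033 / (0.35·0.2033 + 0.4·0.7967) ≈ 0.1825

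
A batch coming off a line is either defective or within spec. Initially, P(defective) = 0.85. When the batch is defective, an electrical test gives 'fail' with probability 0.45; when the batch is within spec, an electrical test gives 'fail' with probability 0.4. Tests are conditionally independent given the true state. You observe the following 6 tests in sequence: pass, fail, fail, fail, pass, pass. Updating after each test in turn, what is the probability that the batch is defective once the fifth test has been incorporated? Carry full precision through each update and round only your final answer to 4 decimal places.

0.8715

Each posterior becomes the prior for the next update.
After 'pass': P(defective) = 0.55·0.8500 / (0.55·0.8500 + 0.6·0.1500) ≈ 0.8386
After 'fail': P(defective) = 0.45·0.8386 / (0.45·0.8386 + 0.4·0.1614) ≈ 0.8539
After 'fail': P(defective) = 0.45·0.8539 / (0.45·0.8539 + 0.4·0.1461) ≈ 0.8680
After 'fail': P(defective) = 0.45·0.8680 / (0.45·0.8680 + 0.4·0.1320) ≈ 0.8809
After 'pass': P(defective) = 0.55·0.8809 / (0.55·0.8809 + 0.6·0.1191) ≈ 0.8715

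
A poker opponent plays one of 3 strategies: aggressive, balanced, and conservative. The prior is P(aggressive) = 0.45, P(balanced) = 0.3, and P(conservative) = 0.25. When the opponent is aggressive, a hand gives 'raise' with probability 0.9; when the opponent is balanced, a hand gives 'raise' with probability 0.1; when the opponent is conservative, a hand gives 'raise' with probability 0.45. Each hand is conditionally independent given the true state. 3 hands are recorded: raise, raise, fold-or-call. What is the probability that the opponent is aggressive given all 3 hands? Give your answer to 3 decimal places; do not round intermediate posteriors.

After 'raise': normaliser = 0.9·0.4500 + 0.1·0.3000 + 0.45·0.2500; P(aggressive) ≈ 0.7397, P(balanced) ≈ 0.0548, P(conservative) ≈ 0.2055
After 'raise': normaliser = 0.9·0.7397 + 0.1·0.0548 + 0.45·0.2055; P(aggressive) ≈ 0.8717, P(balanced) ≈ 0.0072, P(conservative) ≈ 0.1211
After 'fold-or-call': normaliser = 0.1·0.8717 + 0.9·0.0072 + 0.55·0.1211; P(aggressive) ≈ 0.5441, P(balanced) ≈ 0.0403, P(conservative) ≈ 0.4156

0.544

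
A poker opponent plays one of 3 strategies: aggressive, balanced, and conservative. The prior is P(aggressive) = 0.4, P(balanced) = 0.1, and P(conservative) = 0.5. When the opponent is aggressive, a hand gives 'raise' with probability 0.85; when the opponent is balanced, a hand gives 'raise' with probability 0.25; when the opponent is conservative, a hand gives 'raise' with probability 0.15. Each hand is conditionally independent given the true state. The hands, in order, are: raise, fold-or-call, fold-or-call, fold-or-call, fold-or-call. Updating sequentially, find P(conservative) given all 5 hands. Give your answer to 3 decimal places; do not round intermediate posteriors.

0.829

After 'raise': normaliser = 0.85·0.4000 + 0.25·0.1000 + 0.15·0.5000; P(aggressive) ≈ 0.7727, P(balanced) ≈ 0.0568, P(conservative) ≈ 0.1705
After 'fold-or-call': normaliser = 0.15·0.7727 + 0.75·0.0568 + 0.85·0.1705; P(aggressive) ≈ 0.3820, P(balanced) ≈ 0.1404, P(conservative) ≈ 0.4775
After 'fold-or-call': normaliser = 0.15·0.3820 + 0.75·0.1404 + 0.85·0.4775; P(aggressive) ≈ 0.1008, P(balanced) ≈ 0.1853, P(conservative) ≈ 0.7139
After 'fold-or-call': normaliser = 0.15·0.1008 + 0.75·0.1853 + 0.85·0.7139; P(aggressive) ≈ 0.0199, P(balanced) ≈ 0.1826, P(conservative) ≈ 0.7975
After 'fold-or-call': normaliser = 0.15·0.0199 + 0.75·0.1826 + 0.85·0.7975; P(aggressive) ≈ 0.0036, P(balanced) ≈ 0.1675, P(conservative) ≈ 0.8289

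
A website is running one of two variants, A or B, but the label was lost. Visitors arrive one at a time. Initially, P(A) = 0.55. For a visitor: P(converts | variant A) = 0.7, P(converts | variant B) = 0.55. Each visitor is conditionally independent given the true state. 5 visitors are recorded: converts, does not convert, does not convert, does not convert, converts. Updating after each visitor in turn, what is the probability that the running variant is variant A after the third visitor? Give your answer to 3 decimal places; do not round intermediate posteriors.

After 'converts': P(A) = 0.7·0.5500 / (0.7·0.5500 + 0.55·0.4500) ≈ 0.6087
After 'does not convert': P(A) = 0.3·0.6087 / (0.3·0.6087 + 0.45·0.3913) ≈ 0.5091
After 'does not convert': P(A) = 0.3·0.5091 / (0.3·0.5091 + 0.45·0.4909) ≈ 0.4088

0.409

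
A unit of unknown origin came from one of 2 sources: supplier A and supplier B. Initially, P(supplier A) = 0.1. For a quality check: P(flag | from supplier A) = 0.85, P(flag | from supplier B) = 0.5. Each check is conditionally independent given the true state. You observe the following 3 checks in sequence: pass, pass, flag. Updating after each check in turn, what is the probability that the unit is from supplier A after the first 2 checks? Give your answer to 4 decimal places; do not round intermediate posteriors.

0.0099

After 'pass': P(supplier A) = 0.15·0.1000 / (0.15·0.1000 + 0.5·0.9000) ≈ 0.0323
After 'pass': P(supplier A) = 0.15·0.0323 / (0.15·0.0323 + 0.5·0.9677) ≈ 0.0099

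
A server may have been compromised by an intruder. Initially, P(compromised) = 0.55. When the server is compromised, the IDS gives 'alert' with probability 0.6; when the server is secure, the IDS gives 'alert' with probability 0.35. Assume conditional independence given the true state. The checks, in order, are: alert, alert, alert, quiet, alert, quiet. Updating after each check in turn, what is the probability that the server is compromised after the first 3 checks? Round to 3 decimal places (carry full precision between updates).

0.860

Each posterior becomes the prior for the next update.
After 'alert': P(compromised) = 0.6·0.5500 / (0.6·0.5500 + 0.35·0.4500) ≈ 0.6769
After 'alert': P(compromised) = 0.6·0.6769 / (0.6·0.6769 + 0.35·0.3231) ≈ 0.7822
After 'alert': P(compromised) = 0.6·0.7822 / (0.6·0.7822 + 0.35·0.2178) ≈ 0.8603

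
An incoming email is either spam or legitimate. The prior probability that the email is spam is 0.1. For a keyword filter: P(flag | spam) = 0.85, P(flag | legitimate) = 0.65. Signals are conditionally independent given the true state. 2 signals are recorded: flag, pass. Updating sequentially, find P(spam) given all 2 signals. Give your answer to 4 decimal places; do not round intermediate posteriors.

0.0586

Each posterior becomes the prior for the next update.
After 'flag': P(spam) = 0.85·0.1000 / (0.85·0.1000 + 0.65·0.9000) ≈ 0.1269
After 'pass': P(spam) = 0.15·0.1269 / (0.15·0.1269 + 0.35·0.8731) ≈ 0.0586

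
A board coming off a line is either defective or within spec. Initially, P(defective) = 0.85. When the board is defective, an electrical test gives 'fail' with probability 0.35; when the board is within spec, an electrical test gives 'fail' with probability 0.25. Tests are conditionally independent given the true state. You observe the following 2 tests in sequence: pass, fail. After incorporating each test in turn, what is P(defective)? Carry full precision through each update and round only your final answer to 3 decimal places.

Each posterior becomes the prior for the next update.
After 'pass': P(defective) = 0.65·0.8500 / (0.65·0.8500 + 0.75·0.1500) ≈ 0.8308
After 'fail': P(defective) = 0.35·0.8308 / (0.35·0.8308 + 0.25·0.1692) ≈ 0.8730

0.873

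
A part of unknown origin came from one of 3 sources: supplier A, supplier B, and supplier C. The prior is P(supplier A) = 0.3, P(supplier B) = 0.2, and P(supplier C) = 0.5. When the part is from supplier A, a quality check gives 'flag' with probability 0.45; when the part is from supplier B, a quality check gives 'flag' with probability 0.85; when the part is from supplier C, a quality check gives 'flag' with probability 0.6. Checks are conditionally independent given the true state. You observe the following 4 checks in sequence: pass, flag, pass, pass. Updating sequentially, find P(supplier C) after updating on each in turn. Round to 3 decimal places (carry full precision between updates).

After 'pass': normaliser = 0.55·0.3000 + 0.15·0.2000 + 0.4·0.5000; P(supplier A) ≈ 0.4177, P(supplier B) ≈ 0.0759, P(supplier C) ≈ 0.5063
After 'flag': normaliser = 0.45·0.4177 + 0.85·0.0759 + 0.6·0.5063; P(supplier A) ≈ 0.3379, P(supplier B) ≈ 0.1160, P(supplier C) ≈ 0.5461
After 'pass': normaliser = 0.55·0.3379 + 0.15·0.1160 + 0.4·0.5461; P(supplier A) ≈ 0.4407, P(supplier B) ≈ 0.0413, P(supplier C) ≈ 0.5180
After 'pass': normaliser = 0.55·0.4407 + 0.15·0.0413 + 0.4·0.5180; P(supplier A) ≈ 0.5318, P(supplier B) ≈ 0.0136, P(supplier C) ≈ 0.4546

0.455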